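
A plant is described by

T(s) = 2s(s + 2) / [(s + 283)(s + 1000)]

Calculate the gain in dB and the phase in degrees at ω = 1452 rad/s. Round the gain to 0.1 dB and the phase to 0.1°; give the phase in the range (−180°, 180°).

4.2 dB, 45.5°

At s = jω = j1452:
zero (s+2): 2 + j1452 → |·| = √(2²+1452²) = √2108308 ≈ 1452, ∠ = arctan(1452/2) ≈ 89.92°
zero at origin: s = j1452 → |·| = 1452, ∠ = 90.00°
pole (s+283): 283 + j1452 → |·| = √(283²+1452²) = √2188393 ≈ 1479.3, ∠ = arctan(1452/283) ≈ 78.97°
pole (s+1000): 1000 + j1452 → |·| = √(1000²+1452²) = √3108304 ≈ 1763, ∠ = arctan(1452/1000) ≈ 55.44°
|T| = 2 · 2.1083e+06 / 2.608e+06 ≈ 1.6168
Gain = 20 log₁₀(1.6168) ≈ 4.17 dB
∠T = 179.92° − 134.41° = 45.51°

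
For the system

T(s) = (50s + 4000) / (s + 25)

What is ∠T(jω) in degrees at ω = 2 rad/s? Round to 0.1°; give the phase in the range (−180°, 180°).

Substitute s = j2:
Numerator: 50(j2) + 4000 = 4000 + j100
Denominator: (j2) + 25 = 25 + j2
|N| = √(4000² + 100²) ≈ 4001.2, ∠N ≈ 1.43°
|D| = √(25² + 2²) ≈ 25.08, ∠D ≈ 4.57°
∠T = 1.43° − 4.57° = -3.14°

-3.1°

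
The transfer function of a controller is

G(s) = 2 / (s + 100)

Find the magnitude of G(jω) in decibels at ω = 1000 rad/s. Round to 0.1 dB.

At s = jω = j1000:
pole (s+100): 100 + j1000 → |·| = √(100²+1000²) = √1010000 ≈ 1005, ∠ = arctan(1000/100) ≈ 84.29°
|G| = 2 / 1005 ≈ 0.00199
Gain = 20 log₁₀(0.00199) ≈ -54.02 dB

-54.0 dB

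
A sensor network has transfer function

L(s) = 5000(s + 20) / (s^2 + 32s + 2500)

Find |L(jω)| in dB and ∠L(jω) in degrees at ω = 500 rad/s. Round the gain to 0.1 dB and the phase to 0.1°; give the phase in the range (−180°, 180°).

At s = jω = j500:
zero (s+20): 20 + j500 → |·| = √(20²+500²) = √250400 ≈ 500.4, ∠ = arctan(500/20) ≈ 87.71°
quadratic: (j500)² + 32·j500 + 2500 = -247500 + j16000 → |·| ≈ 2.4802e+05, ∠ ≈ 176.30°
|L| = 5000 · 500.4 / 2.4802e+05 ≈ 10.088
Gain = 20 log₁₀(10.088) ≈ 20.08 dB
∠L = 87.71° − 176.30° = -88.59°

20.1 dB, -88.6°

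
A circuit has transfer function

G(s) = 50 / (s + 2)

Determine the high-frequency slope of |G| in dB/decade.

-20 dB/decade

Each pole contributes −20 dB/decade at high frequency; each zero contributes +20 dB/decade.
Net: 0 zero(s) − 1 pole(s) → -20 dB/decade.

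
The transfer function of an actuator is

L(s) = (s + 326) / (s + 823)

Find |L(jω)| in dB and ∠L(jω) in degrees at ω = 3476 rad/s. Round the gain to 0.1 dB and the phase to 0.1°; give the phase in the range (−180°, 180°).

At s = jω = j3476:
zero (s+326): 326 + j3476 → |·| = √(326²+3476²) = √12188852 ≈ 3491.3, ∠ = arctan(3476/326) ≈ 84.64°
pole (s+823): 823 + j3476 → |·| = √(823²+3476²) = √12759905 ≈ 3572.1, ∠ = arctan(3476/823) ≈ 76.68°
|L| = 1 · 3491.3 / 3572.1 ≈ 0.97738
Gain = 20 log₁₀(0.97738) ≈ -0.20 dB
∠L = 84.64° − 76.68° = 7.96°

-0.2 dB, 8.0°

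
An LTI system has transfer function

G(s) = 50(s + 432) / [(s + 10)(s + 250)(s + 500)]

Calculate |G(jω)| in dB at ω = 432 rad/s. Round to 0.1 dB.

At s = jω = j432:
zero (s+432): 432 + j432 → |·| = √(432²+432²) = √373248 ≈ 610.94, ∠ = arctan(432/432) ≈ 45.00°
pole (s+10): 10 + j432 → |·| = √(10²+432²) = √186724 ≈ 432.12, ∠ = arctan(432/10) ≈ 88.67°
pole (s+250): 250 + j432 → |·| = √(250²+432²) = √249124 ≈ 499.12, ∠ = arctan(432/250) ≈ 59.94°
pole (s+500): 500 + j432 → |·| = √(500²+432²) = √436624 ≈ 660.78, ∠ = arctan(432/500) ≈ 40.83°
|G| = 50 · 610.94 / 1.4252e+08 ≈ 0.00021433
Gain = 20 log₁₀(0.00021433) ≈ -73.38 dB

-73.4 dB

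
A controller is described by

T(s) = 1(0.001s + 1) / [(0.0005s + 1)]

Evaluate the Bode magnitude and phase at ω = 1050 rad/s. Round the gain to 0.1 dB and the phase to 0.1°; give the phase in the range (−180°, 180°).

At ω = 1050 rad/s:
zero (1 + j1050·0.001) = 1 + j1.05 → |·| ≈ 1.45, ∠ ≈ 46.40°
pole (1 + j1050·0.0005) = 1 + j0.525 → |·| ≈ 1.1294, ∠ ≈ 27.70°
|T| = 1 · 1.45 / (1.1294) ≈ 1.2839
Gain = 20 log₁₀(1.2839) ≈ 2.17 dB
∠T = (46.40°) − (27.70°) = 18.70°

2.2 dB, 18.7°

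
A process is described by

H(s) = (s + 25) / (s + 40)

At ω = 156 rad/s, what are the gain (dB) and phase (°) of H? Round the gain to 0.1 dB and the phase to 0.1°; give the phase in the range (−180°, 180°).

At s = jω = j156:
zero (s+25): 25 + j156 → |·| = √(25²+156²) = √24961 ≈ 157.99, ∠ = arctan(156/25) ≈ 80.90°
pole (s+40): 40 + j156 → |·| = √(40²+156²) = √25936 ≈ 161.05, ∠ = arctan(156/40) ≈ 75.62°
|H| = 1 · 157.99 / 161.05 ≈ 0.981
Gain = 20 log₁₀(0.981) ≈ -0.17 dB
∠H = 80.90° − 75.62° = 5.28°

-0.2 dB, 5.3°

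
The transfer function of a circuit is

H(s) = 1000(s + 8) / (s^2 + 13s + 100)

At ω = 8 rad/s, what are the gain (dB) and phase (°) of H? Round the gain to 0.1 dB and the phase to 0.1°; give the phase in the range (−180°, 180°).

At s = jω = j8:
zero (s+8): 8 + j8 → |·| = √(8²+8²) = √128 ≈ 11.314, ∠ = arctan(8/8) ≈ 45.00°
quadratic: (j8)² + 13·j8 + 100 = 36 + j104 → |·| ≈ 110.05, ∠ ≈ 70.91°
|H| = 1000 · 11.314 / 110.05 ≈ 102.81
Gain = 20 log₁₀(102.81) ≈ 40.24 dB
∠H = 45.00° − 70.91° = -25.91°

40.2 dB, -25.9°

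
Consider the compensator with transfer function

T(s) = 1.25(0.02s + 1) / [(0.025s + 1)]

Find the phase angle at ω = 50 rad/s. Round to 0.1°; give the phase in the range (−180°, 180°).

At ω = 50 rad/s:
zero (1 + j50·0.02) = 1 + j1 → |·| ≈ 1.4142, ∠ ≈ 45.00°
pole (1 + j50·0.025) = 1 + j1.25 → |·| ≈ 1.6008, ∠ ≈ 51.34°
∠T = (45.00°) − (51.34°) = -6.34°

-6.3°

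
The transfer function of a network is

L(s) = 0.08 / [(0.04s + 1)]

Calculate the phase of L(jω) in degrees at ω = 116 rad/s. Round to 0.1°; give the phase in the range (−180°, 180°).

At ω = 116 rad/s:
pole (1 + j116·0.04) = 1 + j4.64 → |·| ≈ 4.7465, ∠ ≈ 77.84°
∠L = (0°) − (77.84°) = -77.84°

-77.8°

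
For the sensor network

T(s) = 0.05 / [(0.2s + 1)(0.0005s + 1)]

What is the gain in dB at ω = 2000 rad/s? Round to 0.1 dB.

At ω = 2000 rad/s:
pole (1 + j2000·0.2) = 1 + j400 → |·| ≈ 400, ∠ ≈ 89.86°
pole (1 + j2000·0.0005) = 1 + j1 → |·| ≈ 1.4142, ∠ ≈ 45.00°
|T| = 0.05 · 1 / (400 · 1.4142) ≈ 8.8389e-05
Gain = 20 log₁₀(8.8389e-05) ≈ -81.07 dB

-81.1 dB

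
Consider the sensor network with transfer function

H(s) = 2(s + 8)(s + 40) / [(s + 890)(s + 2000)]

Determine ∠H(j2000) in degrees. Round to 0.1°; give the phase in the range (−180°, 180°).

67.6°

At s = jω = j2000:
zero (s+8): 8 + j2000 → |·| = √(8²+2000²) = √4000064 ≈ 2000, ∠ = arctan(2000/8) ≈ 89.77°
zero (s+40): 40 + j2000 → |·| = √(40²+2000²) = √4001600 ≈ 2000.4, ∠ = arctan(2000/40) ≈ 88.85°
pole (s+890): 890 + j2000 → |·| = √(890²+2000²) = √4792100 ≈ 2189.1, ∠ = arctan(2000/890) ≈ 66.01°
pole (s+2000): 2000 + j2000 → |·| = √(2000²+2000²) = √8000000 ≈ 2828.4, ∠ = arctan(2000/2000) ≈ 45.00°
∠H = 178.62° − 111.01° = 67.61°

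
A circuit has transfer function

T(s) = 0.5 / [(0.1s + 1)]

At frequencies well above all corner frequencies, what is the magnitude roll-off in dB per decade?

Each pole contributes −20 dB/decade at high frequency; each zero contributes +20 dB/decade.
Net: 0 zero(s) − 1 pole(s) → -20 dB/decade.

-20 dB/decade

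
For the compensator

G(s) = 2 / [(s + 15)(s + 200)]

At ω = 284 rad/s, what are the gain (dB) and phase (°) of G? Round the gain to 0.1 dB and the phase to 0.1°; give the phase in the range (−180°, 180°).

At s = jω = j284:
pole (s+15): 15 + j284 → |·| = √(15²+284²) = √80881 ≈ 284.4, ∠ = arctan(284/15) ≈ 86.98°
pole (s+200): 200 + j284 → |·| = √(200²+284²) = √120656 ≈ 347.36, ∠ = arctan(284/200) ≈ 54.85°
|G| = 2 / 98789 ≈ 2.0245e-05
Gain = 20 log₁₀(2.0245e-05) ≈ -93.87 dB
∠G = 0.00° − 141.83° = -141.83°

-93.9 dB, -141.8°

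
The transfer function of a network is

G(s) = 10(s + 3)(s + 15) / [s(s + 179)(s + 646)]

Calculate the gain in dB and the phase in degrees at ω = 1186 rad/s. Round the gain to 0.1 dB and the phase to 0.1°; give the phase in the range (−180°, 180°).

At s = jω = j1186:
zero (s+3): 3 + j1186 → |·| = √(3²+1186²) = √1406605 ≈ 1186, ∠ = arctan(1186/3) ≈ 89.86°
zero (s+15): 15 + j1186 → |·| = √(15²+1186²) = √1406821 ≈ 1186.1, ∠ = arctan(1186/15) ≈ 89.28°
pole (s+179): 179 + j1186 → |·| = √(179²+1186²) = √1438637 ≈ 1199.4, ∠ = arctan(1186/179) ≈ 81.42°
pole (s+646): 646 + j1186 → |·| = √(646²+1186²) = √1823912 ≈ 1350.5, ∠ = arctan(1186/646) ≈ 61.42°
pole at origin: |s| = 1186, ∠ = 90.00° (in denominator)
|G| = 10 · 1.4067e+06 / 1.9211e+09 ≈ 0.0073224
Gain = 20 log₁₀(0.0073224) ≈ -42.71 dB
∠G = 179.14° − 232.84° = -53.70°

-42.7 dB, -53.7°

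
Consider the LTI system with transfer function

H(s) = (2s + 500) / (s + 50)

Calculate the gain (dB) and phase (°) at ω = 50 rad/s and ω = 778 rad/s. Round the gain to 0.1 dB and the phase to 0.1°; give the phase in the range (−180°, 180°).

Substitute s = j50:
Numerator: 2(j50) + 500 = 500 + j100
Denominator: (j50) + 50 = 50 + j50
|N| = √(500² + 100²) ≈ 509.9, ∠N ≈ 11.31°
|D| = √(50² + 50²) ≈ 70.711, ∠D ≈ 45.00°
|H| = 509.9 / 70.711 ≈ 7.211
Gain = 20 log₁₀(7.211) ≈ 17.16 dB
∠H = 11.31° − 45.00° = -33.69°

Substitute s = j778:
Numerator: 2(j778) + 500 = 500 + j1556
Denominator: (j778) + 50 = 50 + j778
|N| = √(500² + 1556²) ≈ 1634.4, ∠N ≈ 72.19°
|D| = √(50² + 778²) ≈ 779.61, ∠D ≈ 86.32°
|H| = 1634.4 / 779.61 ≈ 2.0964
Gain = 20 log₁₀(2.0964) ≈ 6.43 dB
∠H = 72.19° − 86.32° = -14.13°

ω = 50: 17.2 dB, -33.7°; ω = 778: 6.4 dB, -14.1°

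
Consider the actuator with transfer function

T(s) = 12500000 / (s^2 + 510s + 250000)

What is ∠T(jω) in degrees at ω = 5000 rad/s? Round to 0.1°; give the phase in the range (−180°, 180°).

-174.1°

At s = jω = j5000:
quadratic: (j5000)² + 510·j5000 + 250000 = -24750000 + j2550000 → |·| ≈ 2.4881e+07, ∠ ≈ 174.12°
∠T = 0.00° − 174.12° = -174.12°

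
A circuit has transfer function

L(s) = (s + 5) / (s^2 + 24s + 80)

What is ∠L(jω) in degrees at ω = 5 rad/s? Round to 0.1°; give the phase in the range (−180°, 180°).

-20.4°

Substitute s = j5:
Numerator: (j5) + 5 = 5 + j5
Denominator: (j5)^2 + 24(j5) + 80 = 55 + j120
|N| = √(5² + 5²) ≈ 7.0711, ∠N ≈ 45.00°
|D| = √(55² + 120²) ≈ 132, ∠D ≈ 65.38°
∠L = 45.00° − 65.38° = -20.38°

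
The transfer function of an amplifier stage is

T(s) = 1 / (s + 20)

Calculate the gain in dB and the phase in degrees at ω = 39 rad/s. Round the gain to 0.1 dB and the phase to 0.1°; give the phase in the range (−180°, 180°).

Substitute s = j39:
Numerator: 1 = 1 + j0
Denominator: (j39) + 20 = 20 + j39
|N| = √(1² + 0²) ≈ 1, ∠N ≈ 0.00°
|D| = √(20² + 39²) ≈ 43.829, ∠D ≈ 62.85°
|T| = 1 / 43.829 ≈ 0.022816
Gain = 20 log₁₀(0.022816) ≈ -32.84 dB
∠T = 0.00° − 62.85° = -62.85°

-32.8 dB, -62.9°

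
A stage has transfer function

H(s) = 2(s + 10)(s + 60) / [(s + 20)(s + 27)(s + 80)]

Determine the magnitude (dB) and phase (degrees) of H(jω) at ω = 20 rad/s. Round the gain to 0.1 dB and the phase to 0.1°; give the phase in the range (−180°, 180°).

At s = jω = j20:
zero (s+10): 10 + j20 → |·| = √(10²+20²) = √500 ≈ 22.361, ∠ = arctan(20/10) ≈ 63.43°
zero (s+60): 60 + j20 → |·| = √(60²+20²) = √4000 ≈ 63.246, ∠ = arctan(20/60) ≈ 18.43°
pole (s+20): 20 + j20 → |·| = √(20²+20²) = √800 ≈ 28.284, ∠ = arctan(20/20) ≈ 45.00°
pole (s+27): 27 + j20 → |·| = √(27²+20²) = √1129 ≈ 33.601, ∠ = arctan(20/27) ≈ 36.53°
pole (s+80): 80 + j20 → |·| = √(80²+20²) = √6800 ≈ 82.462, ∠ = arctan(20/80) ≈ 14.04°
|H| = 2 · 1414.2 / 78369 ≈ 0.036091
Gain = 20 log₁₀(0.036091) ≈ -28.85 dB
∠H = 81.86° − 95.57° = -13.71°

-28.9 dB, -13.7°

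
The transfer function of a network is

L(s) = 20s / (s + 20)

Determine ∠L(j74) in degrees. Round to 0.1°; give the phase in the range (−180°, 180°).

15.1°

At s = jω = j74:
zero at origin: s = j74 → |·| = 74, ∠ = 90.00°
pole (s+20): 20 + j74 → |·| = √(20²+74²) = √5876 ≈ 76.655, ∠ = arctan(74/20) ≈ 74.88°
∠L = 90.00° − 74.88° = 15.12°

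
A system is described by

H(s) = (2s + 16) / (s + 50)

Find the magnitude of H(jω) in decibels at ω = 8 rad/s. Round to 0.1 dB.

Substitute s = j8:
Numerator: 2(j8) + 16 = 16 + j16
Denominator: (j8) + 50 = 50 + j8
|N| = √(16² + 16²) ≈ 22.627, ∠N ≈ 45.00°
|D| = √(50² + 8²) ≈ 50.636, ∠D ≈ 9.09°
|H| = 22.627 / 50.636 ≈ 0.44686
Gain = 20 log₁₀(0.44686) ≈ -7.00 dB

-7.0 dB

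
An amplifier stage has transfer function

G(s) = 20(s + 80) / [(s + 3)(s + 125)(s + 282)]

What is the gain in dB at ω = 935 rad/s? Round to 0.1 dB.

-93.2 dB

At s = jω = j935:
zero (s+80): 80 + j935 → |·| = √(80²+935²) = √880625 ≈ 938.42, ∠ = arctan(935/80) ≈ 85.11°
pole (s+3): 3 + j935 → |·| = √(3²+935²) = √874234 ≈ 935, ∠ = arctan(935/3) ≈ 89.82°
pole (s+125): 125 + j935 → |·| = √(125²+935²) = √889850 ≈ 943.32, ∠ = arctan(935/125) ≈ 82.39°
pole (s+282): 282 + j935 → |·| = √(282²+935²) = √953749 ≈ 976.6, ∠ = arctan(935/282) ≈ 73.22°
|G| = 20 · 938.42 / 8.6137e+08 ≈ 2.1789e-05
Gain = 20 log₁₀(2.1789e-05) ≈ -93.24 dB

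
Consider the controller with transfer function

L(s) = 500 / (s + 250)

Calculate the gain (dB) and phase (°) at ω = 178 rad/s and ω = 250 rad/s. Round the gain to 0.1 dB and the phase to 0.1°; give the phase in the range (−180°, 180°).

ω = 178: 4.2 dB, -35.5°; ω = 250: 3.0 dB, -45.0°

At s = jω = j178:
pole (s+250): 250 + j178 → |·| = √(250²+178²) = √94184 ≈ 306.89, ∠ = arctan(178/250) ≈ 35.45°
|L| = 500 / 306.89 ≈ 1.6292
Gain = 20 log₁₀(1.6292) ≈ 4.24 dB
∠L = 0.00° − 35.45° = -35.45°

At s = jω = j250:
pole (s+250): 250 + j250 → |·| = √(250²+250²) = √125000 ≈ 353.55, ∠ = arctan(250/250) ≈ 45.00°
|L| = 500 / 353.55 ≈ 1.4142
Gain = 20 log₁₀(1.4142) ≈ 3.01 dB
∠L = 0.00° − 45.00° = -45.00°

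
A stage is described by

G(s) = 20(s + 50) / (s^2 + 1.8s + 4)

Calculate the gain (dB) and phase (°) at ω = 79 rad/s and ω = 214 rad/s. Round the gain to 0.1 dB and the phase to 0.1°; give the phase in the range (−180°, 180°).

At s = jω = j79:
zero (s+50): 50 + j79 → |·| = √(50²+79²) = √8741 ≈ 93.493, ∠ = arctan(79/50) ≈ 57.67°
quadratic: (j79)² + 1.8·j79 + 4 = -6237 + j142.2 → |·| ≈ 6238.6, ∠ ≈ 178.69°
|G| = 20 · 93.493 / 6238.6 ≈ 0.29972
Gain = 20 log₁₀(0.29972) ≈ -10.47 dB
∠G = 57.67° − 178.69° = -121.02°

At s = jω = j214:
zero (s+50): 50 + j214 → |·| = √(50²+214²) = √48296 ≈ 219.76, ∠ = arctan(214/50) ≈ 76.85°
quadratic: (j214)² + 1.8·j214 + 4 = -45792 + j385.2 → |·| ≈ 45794, ∠ ≈ 179.52°
|G| = 20 · 219.76 / 45794 ≈ 0.095978
Gain = 20 log₁₀(0.095978) ≈ -20.36 dB
∠G = 76.85° − 179.52° = -102.67°

ω = 79: -10.5 dB, -121.0°; ω = 214: -20.4 dB, -102.7°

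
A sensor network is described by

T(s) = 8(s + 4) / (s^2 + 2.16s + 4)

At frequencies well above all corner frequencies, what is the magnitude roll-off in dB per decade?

Each pole contributes −20 dB/decade at high frequency; each zero contributes +20 dB/decade.
Net: 1 zero(s) − 2 pole(s) → -20 dB/decade.

-20 dB/decade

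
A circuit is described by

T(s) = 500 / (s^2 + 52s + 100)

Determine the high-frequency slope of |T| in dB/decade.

Each pole contributes −20 dB/decade at high frequency; each zero contributes +20 dB/decade.
Net: 0 zero(s) − 2 pole(s) → -40 dB/decade.

-40 dB/decade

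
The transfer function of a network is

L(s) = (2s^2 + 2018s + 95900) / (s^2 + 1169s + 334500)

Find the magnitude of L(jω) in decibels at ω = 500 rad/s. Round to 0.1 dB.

5.3 dB

Substitute s = j500:
Numerator: 2(j500)^2 + 2018(j500) + 95900 = -404100 + j1009000
Denominator: (j500)^2 + 1169(j500) + 334500 = 84500 + j584500
|N| = √(404100² + 1009000²) ≈ 1.0869e+06, ∠N ≈ 111.83°
|D| = √(84500² + 584500²) ≈ 5.9058e+05, ∠D ≈ 81.77°
|L| = 1.0869e+06 / 5.9058e+05 ≈ 1.8404
Gain = 20 log₁₀(1.8404) ≈ 5.30 dB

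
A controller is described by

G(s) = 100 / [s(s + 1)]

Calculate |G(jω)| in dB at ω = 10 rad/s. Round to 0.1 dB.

-0.0 dB

At s = jω = j10:
pole (s+1): 1 + j10 → |·| = √(1²+10²) = √101 ≈ 10.05, ∠ = arctan(10/1) ≈ 84.29°
pole at origin: |s| = 10, ∠ = 90.00° (in denominator)
|G| = 100 / 100.5 ≈ 0.99502
Gain = 20 log₁₀(0.99502) ≈ -0.04 dB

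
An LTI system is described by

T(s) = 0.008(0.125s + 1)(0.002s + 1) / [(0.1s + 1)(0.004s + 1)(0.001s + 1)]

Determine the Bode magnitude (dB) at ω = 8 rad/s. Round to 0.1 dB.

-41.1 dB

At ω = 8 rad/s:
zero (1 + j8·0.125) = 1 + j1 → |·| ≈ 1.4142, ∠ ≈ 45.00°
zero (1 + j8·0.002) = 1 + j0.016 → |·| ≈ 1.0001, ∠ ≈ 0.92°
pole (1 + j8·0.1) = 1 + j0.8 → |·| ≈ 1.2806, ∠ ≈ 38.66°
pole (1 + j8·0.004) = 1 + j0.032 → |·| ≈ 1.0005, ∠ ≈ 1.83°
pole (1 + j8·0.001) = 1 + j0.008 → |·| ≈ 1, ∠ ≈ 0.46°
|T| = 0.008 · 1.4142 · 1.0001 / (1.2806 · 1.0005 · 1) ≈ 0.0088311
Gain = 20 log₁₀(0.0088311) ≈ -41.08 dB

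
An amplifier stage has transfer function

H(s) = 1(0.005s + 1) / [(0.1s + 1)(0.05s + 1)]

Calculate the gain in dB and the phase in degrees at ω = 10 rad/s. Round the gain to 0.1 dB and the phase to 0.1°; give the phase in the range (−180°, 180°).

-4.0 dB, -68.7°

At ω = 10 rad/s:
zero (1 + j10·0.005) = 1 + j0.05 → |·| ≈ 1.0012, ∠ ≈ 2.86°
pole (1 + j10·0.1) = 1 + j1 → |·| ≈ 1.4142, ∠ ≈ 45.00°
pole (1 + j10·0.05) = 1 + j0.5 → |·| ≈ 1.118, ∠ ≈ 26.57°
|H| = 1 · 1.0012 / (1.4142 · 1.118) ≈ 0.63324
Gain = 20 log₁₀(0.63324) ≈ -3.97 dB
∠H = (2.86°) − (45.00° + 26.57°) = -68.71°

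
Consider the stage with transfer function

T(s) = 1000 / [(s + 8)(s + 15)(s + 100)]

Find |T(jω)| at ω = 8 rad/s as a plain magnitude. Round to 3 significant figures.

At s = jω = j8:
pole (s+8): 8 + j8 → |·| = √(8²+8²) = √128 ≈ 11.314, ∠ = arctan(8/8) ≈ 45.00°
pole (s+15): 15 + j8 → |·| = √(15²+8²) = √289 ≈ 17, ∠ = arctan(8/15) ≈ 28.07°
pole (s+100): 100 + j8 → |·| = √(100²+8²) = √10064 ≈ 100.32, ∠ = arctan(8/100) ≈ 4.57°
|T| = 1000 / 19295 ≈ 0.051827

0.0518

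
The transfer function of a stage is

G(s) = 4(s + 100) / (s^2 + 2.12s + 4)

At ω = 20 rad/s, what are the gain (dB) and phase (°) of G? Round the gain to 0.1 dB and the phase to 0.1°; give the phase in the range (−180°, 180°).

At s = jω = j20:
zero (s+100): 100 + j20 → |·| = √(100²+20²) = √10400 ≈ 101.98, ∠ = arctan(20/100) ≈ 11.31°
quadratic: (j20)² + 2.12·j20 + 4 = -396 + j42.4 → |·| ≈ 398.26, ∠ ≈ 173.89°
|G| = 4 · 101.98 / 398.26 ≈ 1.0243
Gain = 20 log₁₀(1.0243) ≈ 0.21 dB
∠G = 11.31° − 173.89° = -162.58°

0.2 dB, -162.6°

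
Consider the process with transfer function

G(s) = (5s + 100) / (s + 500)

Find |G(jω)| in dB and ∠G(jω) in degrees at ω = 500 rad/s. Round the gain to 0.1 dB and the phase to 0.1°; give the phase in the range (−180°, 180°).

11.0 dB, 42.7°

Substitute s = j500:
Numerator: 5(j500) + 100 = 100 + j2500
Denominator: (j500) + 500 = 500 + j500
|N| = √(100² + 2500²) ≈ 2502, ∠N ≈ 87.71°
|D| = √(500² + 500²) ≈ 707.11, ∠D ≈ 45.00°
|G| = 2502 / 707.11 ≈ 3.5383
Gain = 20 log₁₀(3.5383) ≈ 10.98 dB
∠G = 87.71° − 45.00° = 42.71°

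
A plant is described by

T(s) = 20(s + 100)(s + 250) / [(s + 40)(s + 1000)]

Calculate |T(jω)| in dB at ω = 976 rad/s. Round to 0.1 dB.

At s = jω = j976:
zero (s+100): 100 + j976 → |·| = √(100²+976²) = √962576 ≈ 981.11, ∠ = arctan(976/100) ≈ 84.15°
zero (s+250): 250 + j976 → |·| = √(250²+976²) = √1015076 ≈ 1007.5, ∠ = arctan(976/250) ≈ 75.63°
pole (s+40): 40 + j976 → |·| = √(40²+976²) = √954176 ≈ 976.82, ∠ = arctan(976/40) ≈ 87.65°
pole (s+1000): 1000 + j976 → |·| = √(1000²+976²) = √1952576 ≈ 1397.3, ∠ = arctan(976/1000) ≈ 44.30°
|T| = 20 · 9.8847e+05 / 1.3649e+06 ≈ 14.484
Gain = 20 log₁₀(14.484) ≈ 23.22 dB

23.2 dB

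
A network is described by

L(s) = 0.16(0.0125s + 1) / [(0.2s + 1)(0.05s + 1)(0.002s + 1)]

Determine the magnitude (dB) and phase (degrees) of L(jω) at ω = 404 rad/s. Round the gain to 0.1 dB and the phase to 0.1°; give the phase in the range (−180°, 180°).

At ω = 404 rad/s:
zero (1 + j404·0.0125) = 1 + j5.05 → |·| ≈ 5.1481, ∠ ≈ 78.80°
pole (1 + j404·0.2) = 1 + j80.8 → |·| ≈ 80.806, ∠ ≈ 89.29°
pole (1 + j404·0.05) = 1 + j20.2 → |·| ≈ 20.225, ∠ ≈ 87.17°
pole (1 + j404·0.002) = 1 + j0.808 → |·| ≈ 1.2856, ∠ ≈ 38.94°
|L| = 0.16 · 5.1481 / (80.806 · 20.225 · 1.2856) ≈ 0.00039204
Gain = 20 log₁₀(0.00039204) ≈ -68.13 dB
∠L = (78.80°) − (89.29° + 87.17° + 38.94°) = -136.60°

-68.1 dB, -136.6°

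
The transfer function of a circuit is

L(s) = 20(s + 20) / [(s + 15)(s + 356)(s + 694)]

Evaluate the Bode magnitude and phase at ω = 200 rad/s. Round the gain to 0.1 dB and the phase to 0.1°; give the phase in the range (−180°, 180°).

-83.4 dB, -46.8°

At s = jω = j200:
zero (s+20): 20 + j200 → |·| = √(20²+200²) = √40400 ≈ 201, ∠ = arctan(200/20) ≈ 84.29°
pole (s+15): 15 + j200 → |·| = √(15²+200²) = √40225 ≈ 200.56, ∠ = arctan(200/15) ≈ 85.71°
pole (s+356): 356 + j200 → |·| = √(356²+200²) = √166736 ≈ 408.33, ∠ = arctan(200/356) ≈ 29.33°
pole (s+694): 694 + j200 → |·| = √(694²+200²) = √521636 ≈ 722.24, ∠ = arctan(200/694) ≈ 16.08°
|L| = 20 · 201 / 5.9148e+07 ≈ 6.7965e-05
Gain = 20 log₁₀(6.7965e-05) ≈ -83.35 dB
∠L = 84.29° − 131.12° = -46.83°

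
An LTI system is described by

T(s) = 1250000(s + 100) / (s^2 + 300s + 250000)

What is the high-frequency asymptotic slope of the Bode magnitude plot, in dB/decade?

Each pole contributes −20 dB/decade at high frequency; each zero contributes +20 dB/decade.
Net: 1 zero(s) − 2 pole(s) → -20 dB/decade.

-20 dB/decade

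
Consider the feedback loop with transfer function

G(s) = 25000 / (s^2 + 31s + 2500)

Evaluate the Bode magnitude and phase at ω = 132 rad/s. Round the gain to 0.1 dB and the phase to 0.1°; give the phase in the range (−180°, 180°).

4.2 dB, -164.7°

At s = jω = j132:
quadratic: (j132)² + 31·j132 + 2500 = -14924 + j4092 → |·| ≈ 15475, ∠ ≈ 164.67°
|G| = 25000 / 15475 ≈ 1.6155
Gain = 20 log₁₀(1.6155) ≈ 4.17 dB
∠G = 0.00° − 164.67° = -164.67°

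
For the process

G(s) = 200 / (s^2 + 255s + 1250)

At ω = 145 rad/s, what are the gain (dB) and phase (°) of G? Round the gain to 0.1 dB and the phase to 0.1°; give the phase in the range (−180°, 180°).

Substitute s = j145:
Numerator: 200 = 200 + j0
Denominator: (j145)^2 + 255(j145) + 1250 = -19775 + j36975
|N| = √(200² + 0²) ≈ 200, ∠N ≈ 0.00°
|D| = √(19775² + 36975²) ≈ 41931, ∠D ≈ 118.14°
|G| = 200 / 41931 ≈ 0.0047697
Gain = 20 log₁₀(0.0047697) ≈ -46.43 dB
∠G = 0.00° − 118.14° = -118.14°

-46.4 dB, -118.1°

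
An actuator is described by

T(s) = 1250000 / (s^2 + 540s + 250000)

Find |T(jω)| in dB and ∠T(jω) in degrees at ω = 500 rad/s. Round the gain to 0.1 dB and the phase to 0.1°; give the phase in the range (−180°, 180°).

At s = jω = j500:
quadratic: (j500)² + 540·j500 + 250000 = 0 + j270000 → |·| ≈ 2.7e+05, ∠ ≈ 90.00°
|T| = 1250000 / 2.7e+05 ≈ 4.6296
Gain = 20 log₁₀(4.6296) ≈ 13.31 dB
∠T = 0.00° − 90.00° = -90.00°

13.3 dB, -90.0°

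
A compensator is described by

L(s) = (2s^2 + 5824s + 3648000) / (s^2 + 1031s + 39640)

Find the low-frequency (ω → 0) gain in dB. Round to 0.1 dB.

L(0) = 3648000 / 39640 ≈ 92.028
20 log₁₀(92.028) ≈ 39.28 dB

39.3 dB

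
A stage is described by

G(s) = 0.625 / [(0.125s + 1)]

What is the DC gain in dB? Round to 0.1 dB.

-4.1 dB

G(0) = 0.625 · 1 / 1 = 0.625
20 log₁₀(0.625) ≈ -4.08 dB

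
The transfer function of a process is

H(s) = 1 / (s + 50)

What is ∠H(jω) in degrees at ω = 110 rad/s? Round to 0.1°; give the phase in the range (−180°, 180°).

-65.6°

At s = jω = j110:
pole (s+50): 50 + j110 → |·| = √(50²+110²) = √14600 ≈ 120.83, ∠ = arctan(110/50) ≈ 65.56°
∠H = 0.00° − 65.56° = -65.56°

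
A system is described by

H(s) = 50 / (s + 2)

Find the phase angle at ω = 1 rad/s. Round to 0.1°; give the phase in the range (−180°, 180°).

At s = jω = j1:
pole (s+2): 2 + j1 → |·| = √(2²+1²) = √5 ≈ 2.2361, ∠ = arctan(1/2) ≈ 26.57°
∠H = 0.00° − 26.57° = -26.57°

-26.6°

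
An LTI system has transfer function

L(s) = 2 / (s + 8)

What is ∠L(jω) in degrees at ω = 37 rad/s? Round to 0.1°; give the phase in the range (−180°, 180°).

-77.8°

Substitute s = j37:
Numerator: 2 = 2 + j0
Denominator: (j37) + 8 = 8 + j37
|N| = √(2² + 0²) ≈ 2, ∠N ≈ 0.00°
|D| = √(8² + 37²) ≈ 37.855, ∠D ≈ 77.80°
∠L = 0.00° − 77.80° = -77.80°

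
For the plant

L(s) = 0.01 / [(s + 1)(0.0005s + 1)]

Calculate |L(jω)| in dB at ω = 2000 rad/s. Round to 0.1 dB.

At ω = 2000 rad/s:
pole (1 + j2000·1) = 1 + j2000 → |·| ≈ 2000, ∠ ≈ 89.97°
pole (1 + j2000·0.0005) = 1 + j1 → |·| ≈ 1.4142, ∠ ≈ 45.00°
|L| = 0.01 · 1 / (2000 · 1.4142) ≈ 3.5356e-06
Gain = 20 log₁₀(3.5356e-06) ≈ -109.03 dB

-109.0 dB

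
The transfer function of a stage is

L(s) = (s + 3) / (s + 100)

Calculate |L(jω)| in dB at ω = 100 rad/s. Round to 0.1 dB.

-3.0 dB

At s = jω = j100:
zero (s+3): 3 + j100 → |·| = √(3²+100²) = √10009 ≈ 100.04, ∠ = arctan(100/3) ≈ 88.28°
pole (s+100): 100 + j100 → |·| = √(100²+100²) = √20000 ≈ 141.42, ∠ = arctan(100/100) ≈ 45.00°
|L| = 1 · 100.04 / 141.42 ≈ 0.7074
Gain = 20 log₁₀(0.7074) ≈ -3.01 dB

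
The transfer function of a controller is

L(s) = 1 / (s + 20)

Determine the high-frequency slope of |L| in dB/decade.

-20 dB/decade

Each pole contributes −20 dB/decade at high frequency; each zero contributes +20 dB/decade.
Net: 0 zero(s) − 1 pole(s) → -20 dB/decade.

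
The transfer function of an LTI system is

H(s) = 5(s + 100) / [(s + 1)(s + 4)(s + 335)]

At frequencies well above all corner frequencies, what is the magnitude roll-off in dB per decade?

-40 dB/decade

Each pole contributes −20 dB/decade at high frequency; each zero contributes +20 dB/decade.
Net: 1 zero(s) − 3 pole(s) → -40 dB/decade.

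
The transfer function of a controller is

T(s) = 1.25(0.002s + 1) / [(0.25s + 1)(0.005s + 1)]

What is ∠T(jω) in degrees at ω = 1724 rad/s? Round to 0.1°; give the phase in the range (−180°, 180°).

-99.4°

At ω = 1724 rad/s:
zero (1 + j1724·0.002) = 1 + j3.448 → |·| ≈ 3.5901, ∠ ≈ 73.83°
pole (1 + j1724·0.25) = 1 + j431 → |·| ≈ 431, ∠ ≈ 89.87°
pole (1 + j1724·0.005) = 1 + j8.62 → |·| ≈ 8.6778, ∠ ≈ 83.38°
∠T = (73.83°) − (89.87° + 83.38°) = -99.42°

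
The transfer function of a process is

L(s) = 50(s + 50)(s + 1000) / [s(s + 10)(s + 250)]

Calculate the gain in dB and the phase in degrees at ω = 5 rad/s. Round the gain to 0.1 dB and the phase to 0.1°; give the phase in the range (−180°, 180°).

At s = jω = j5:
zero (s+50): 50 + j5 → |·| = √(50²+5²) = √2525 ≈ 50.249, ∠ = arctan(5/50) ≈ 5.71°
zero (s+1000): 1000 + j5 → |·| = √(1000²+5²) = √1000025 ≈ 1000, ∠ = arctan(5/1000) ≈ 0.29°
pole (s+10): 10 + j5 → |·| = √(10²+5²) = √125 ≈ 11.18, ∠ = arctan(5/10) ≈ 26.57°
pole (s+250): 250 + j5 → |·| = √(250²+5²) = √62525 ≈ 250.05, ∠ = arctan(5/250) ≈ 1.15°
pole at origin: |s| = 5, ∠ = 90.00° (in denominator)
|L| = 50 · 50249 / 13978 ≈ 179.74
Gain = 20 log₁₀(179.74) ≈ 45.09 dB
∠L = 6.00° − 117.72° = -111.72°

45.1 dB, -111.7°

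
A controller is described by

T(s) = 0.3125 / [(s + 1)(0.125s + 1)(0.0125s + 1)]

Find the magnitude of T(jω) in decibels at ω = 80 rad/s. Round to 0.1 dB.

At ω = 80 rad/s:
pole (1 + j80·1) = 1 + j80 → |·| ≈ 80.006, ∠ ≈ 89.28°
pole (1 + j80·0.125) = 1 + j10 → |·| ≈ 10.05, ∠ ≈ 84.29°
pole (1 + j80·0.0125) = 1 + j1 → |·| ≈ 1.4142, ∠ ≈ 45.00°
|T| = 0.3125 · 1 / (80.006 · 10.05 · 1.4142) ≈ 0.00027482
Gain = 20 log₁₀(0.00027482) ≈ -71.22 dB

-71.2 dB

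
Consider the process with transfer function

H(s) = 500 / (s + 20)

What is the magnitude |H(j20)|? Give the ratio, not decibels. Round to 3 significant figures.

At s = jω = j20:
pole (s+20): 20 + j20 → |·| = √(20²+20²) = √800 ≈ 28.284, ∠ = arctan(20/20) ≈ 45.00°
|H| = 500 / 28.284 ≈ 17.678

17.7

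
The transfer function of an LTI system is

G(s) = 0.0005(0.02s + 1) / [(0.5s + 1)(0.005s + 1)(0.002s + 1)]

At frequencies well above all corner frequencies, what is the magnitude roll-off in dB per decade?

-40 dB/decade

Each pole contributes −20 dB/decade at high frequency; each zero contributes +20 dB/decade.
Net: 1 zero(s) − 3 pole(s) → -40 dB/decade.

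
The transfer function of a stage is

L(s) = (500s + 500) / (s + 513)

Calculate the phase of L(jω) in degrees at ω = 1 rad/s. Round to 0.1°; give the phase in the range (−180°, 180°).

44.9°

Substitute s = j1:
Numerator: 500(j1) + 500 = 500 + j500
Denominator: (j1) + 513 = 513 + j1
|N| = √(500² + 500²) ≈ 707.11, ∠N ≈ 45.00°
|D| = √(513² + 1²) ≈ 513, ∠D ≈ 0.11°
∠L = 45.00° − 0.11° = 44.89°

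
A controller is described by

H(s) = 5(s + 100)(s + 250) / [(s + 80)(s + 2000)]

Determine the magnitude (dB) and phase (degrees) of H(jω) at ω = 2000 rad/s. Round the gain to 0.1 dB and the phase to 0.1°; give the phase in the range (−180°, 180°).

At s = jω = j2000:
zero (s+100): 100 + j2000 → |·| = √(100²+2000²) = √4010000 ≈ 2002.5, ∠ = arctan(2000/100) ≈ 87.14°
zero (s+250): 250 + j2000 → |·| = √(250²+2000²) = √4062500 ≈ 2015.6, ∠ = arctan(2000/250) ≈ 82.87°
pole (s+80): 80 + j2000 → |·| = √(80²+2000²) = √4006400 ≈ 2001.6, ∠ = arctan(2000/80) ≈ 87.71°
pole (s+2000): 2000 + j2000 → |·| = √(2000²+2000²) = √8000000 ≈ 2828.4, ∠ = arctan(2000/2000) ≈ 45.00°
|H| = 5 · 4.0362e+06 / 5.6613e+06 ≈ 3.5647
Gain = 20 log₁₀(3.5647) ≈ 11.04 dB
∠H = 170.01° − 132.71° = 37.30°

11.0 dB, 37.3°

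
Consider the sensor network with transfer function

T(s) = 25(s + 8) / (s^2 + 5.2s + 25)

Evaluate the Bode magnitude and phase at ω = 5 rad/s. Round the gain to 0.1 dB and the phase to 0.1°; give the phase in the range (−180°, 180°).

19.2 dB, -58.0°

At s = jω = j5:
zero (s+8): 8 + j5 → |·| = √(8²+5²) = √89 ≈ 9.434, ∠ = arctan(5/8) ≈ 32.01°
quadratic: (j5)² + 5.2·j5 + 25 = 0 + j26 → |·| ≈ 26, ∠ ≈ 90.00°
|T| = 25 · 9.434 / 26 ≈ 9.0712
Gain = 20 log₁₀(9.0712) ≈ 19.15 dB
∠T = 32.01° − 90.00° = -57.99°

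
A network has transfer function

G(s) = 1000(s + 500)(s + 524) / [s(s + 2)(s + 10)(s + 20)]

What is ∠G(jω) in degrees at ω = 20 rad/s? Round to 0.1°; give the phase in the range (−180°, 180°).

81.8°

At s = jω = j20:
zero (s+500): 500 + j20 → |·| = √(500²+20²) = √250400 ≈ 500.4, ∠ = arctan(20/500) ≈ 2.29°
zero (s+524): 524 + j20 → |·| = √(524²+20²) = √274976 ≈ 524.38, ∠ = arctan(20/524) ≈ 2.19°
pole (s+2): 2 + j20 → |·| = √(2²+20²) = √404 ≈ 20.1, ∠ = arctan(20/2) ≈ 84.29°
pole (s+10): 10 + j20 → |·| = √(10²+20²) = √500 ≈ 22.361, ∠ = arctan(20/10) ≈ 63.43°
pole (s+20): 20 + j20 → |·| = √(20²+20²) = √800 ≈ 28.284, ∠ = arctan(20/20) ≈ 45.00°
pole at origin: |s| = 20, ∠ = 90.00° (in denominator)
∠G = 4.48° − 282.72° = -278.24° ≡ 81.76° (principal value)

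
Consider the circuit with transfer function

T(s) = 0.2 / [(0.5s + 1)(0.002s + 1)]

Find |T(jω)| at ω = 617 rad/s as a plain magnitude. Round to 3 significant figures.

0.000408

At ω = 617 rad/s:
pole (1 + j617·0.5) = 1 + j308.5 → |·| ≈ 308.5, ∠ ≈ 89.81°
pole (1 + j617·0.002) = 1 + j1.234 → |·| ≈ 1.5883, ∠ ≈ 50.98°
|T| = 0.2 · 1 / (308.5 · 1.5883) ≈ 0.00040817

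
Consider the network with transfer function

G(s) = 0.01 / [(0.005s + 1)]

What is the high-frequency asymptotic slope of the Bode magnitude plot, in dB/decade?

-20 dB/decade

Each pole contributes −20 dB/decade at high frequency; each zero contributes +20 dB/decade.
Net: 0 zero(s) − 1 pole(s) → -20 dB/decade.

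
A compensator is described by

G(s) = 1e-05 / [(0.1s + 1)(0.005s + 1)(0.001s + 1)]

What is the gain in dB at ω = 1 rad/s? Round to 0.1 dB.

-100.0 dB

At ω = 1 rad/s:
pole (1 + j1·0.1) = 1 + j0.1 → |·| ≈ 1.005, ∠ ≈ 5.71°
pole (1 + j1·0.005) = 1 + j0.005 → |·| ≈ 1, ∠ ≈ 0.29°
pole (1 + j1·0.001) = 1 + j0.001 → |·| ≈ 1, ∠ ≈ 0.06°
|G| = 1e-05 · 1 / (1.005 · 1 · 1) ≈ 9.9502e-06
Gain = 20 log₁₀(9.9502e-06) ≈ -100.04 dB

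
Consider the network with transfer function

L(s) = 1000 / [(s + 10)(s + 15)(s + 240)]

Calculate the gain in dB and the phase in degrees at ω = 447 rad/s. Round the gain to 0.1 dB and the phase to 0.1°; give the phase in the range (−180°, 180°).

-100.1 dB, 121.4°

At s = jω = j447:
pole (s+10): 10 + j447 → |·| = √(10²+447²) = √199909 ≈ 447.11, ∠ = arctan(447/10) ≈ 88.72°
pole (s+15): 15 + j447 → |·| = √(15²+447²) = √200034 ≈ 447.25, ∠ = arctan(447/15) ≈ 88.08°
pole (s+240): 240 + j447 → |·| = √(240²+447²) = √257409 ≈ 507.35, ∠ = arctan(447/240) ≈ 61.77°
|L| = 1000 / 1.0145e+08 ≈ 9.8571e-06
Gain = 20 log₁₀(9.8571e-06) ≈ -100.13 dB
∠L = 0.00° − 238.57° = -238.57° ≡ 121.43° (principal value)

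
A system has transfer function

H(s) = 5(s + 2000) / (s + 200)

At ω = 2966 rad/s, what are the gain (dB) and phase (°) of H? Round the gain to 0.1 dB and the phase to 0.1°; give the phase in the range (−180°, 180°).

At s = jω = j2966:
zero (s+2000): 2000 + j2966 → |·| = √(2000²+2966²) = √12797156 ≈ 3577.3, ∠ = arctan(2966/2000) ≈ 56.01°
pole (s+200): 200 + j2966 → |·| = √(200²+2966²) = √8837156 ≈ 2972.7, ∠ = arctan(2966/200) ≈ 86.14°
|H| = 5 · 3577.3 / 2972.7 ≈ 6.0169
Gain = 20 log₁₀(6.0169) ≈ 15.59 dB
∠H = 56.01° − 86.14° = -30.13°

15.6 dB, -30.1°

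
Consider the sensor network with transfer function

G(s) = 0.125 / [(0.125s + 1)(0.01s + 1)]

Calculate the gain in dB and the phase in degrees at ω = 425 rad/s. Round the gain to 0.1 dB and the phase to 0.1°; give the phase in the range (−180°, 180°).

-65.4 dB, -165.7°

At ω = 425 rad/s:
pole (1 + j425·0.125) = 1 + j53.125 → |·| ≈ 53.134, ∠ ≈ 88.92°
pole (1 + j425·0.01) = 1 + j4.25 → |·| ≈ 4.3661, ∠ ≈ 76.76°
|G| = 0.125 · 1 / (53.134 · 4.3661) ≈ 0.00053882
Gain = 20 log₁₀(0.00053882) ≈ -65.37 dB
∠G = (0°) − (88.92° + 76.76°) = -165.68°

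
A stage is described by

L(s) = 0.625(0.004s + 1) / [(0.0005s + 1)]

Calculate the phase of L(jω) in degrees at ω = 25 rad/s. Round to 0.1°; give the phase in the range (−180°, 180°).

At ω = 25 rad/s:
zero (1 + j25·0.004) = 1 + j0.1 → |·| ≈ 1.005, ∠ ≈ 5.71°
pole (1 + j25·0.0005) = 1 + j0.0125 → |·| ≈ 1.0001, ∠ ≈ 0.72°
∠L = (5.71°) − (0.72°) = 4.99°

5.0°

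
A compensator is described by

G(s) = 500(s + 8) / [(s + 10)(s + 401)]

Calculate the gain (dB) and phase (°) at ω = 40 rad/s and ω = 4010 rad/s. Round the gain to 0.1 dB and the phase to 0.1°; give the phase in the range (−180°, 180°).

At s = jω = j40:
zero (s+8): 8 + j40 → |·| = √(8²+40²) = √1664 ≈ 40.792, ∠ = arctan(40/8) ≈ 78.69°
pole (s+10): 10 + j40 → |·| = √(10²+40²) = √1700 ≈ 41.231, ∠ = arctan(40/10) ≈ 75.96°
pole (s+401): 401 + j40 → |·| = √(401²+40²) = √162401 ≈ 402.99, ∠ = arctan(40/401) ≈ 5.70°
|G| = 500 · 40.792 / 16616 ≈ 1.2275
Gain = 20 log₁₀(1.2275) ≈ 1.78 dB
∠G = 78.69° − 81.66° = -2.97°

At s = jω = j4010:
zero (s+8): 8 + j4010 → |·| = √(8²+4010²) = √16080164 ≈ 4010, ∠ = arctan(4010/8) ≈ 89.89°
pole (s+10): 10 + j4010 → |·| = √(10²+4010²) = √16080200 ≈ 4010, ∠ = arctan(4010/10) ≈ 89.86°
pole (s+401): 401 + j4010 → |·| = √(401²+4010²) = √16240901 ≈ 4030, ∠ = arctan(4010/401) ≈ 84.29°
|G| = 500 · 4010 / 1.616e+07 ≈ 0.12407
Gain = 20 log₁₀(0.12407) ≈ -18.13 dB
∠G = 89.89° − 174.15° = -84.26°

ω = 40: 1.8 dB, -3.0°; ω = 4010: -18.1 dB, -84.3°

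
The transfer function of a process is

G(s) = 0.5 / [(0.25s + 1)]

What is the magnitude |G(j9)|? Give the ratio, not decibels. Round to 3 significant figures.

0.203

At ω = 9 rad/s:
pole (1 + j9·0.25) = 1 + j2.25 → |·| ≈ 2.4622, ∠ ≈ 66.04°
|G| = 0.5 · 1 / (2.4622) ≈ 0.20307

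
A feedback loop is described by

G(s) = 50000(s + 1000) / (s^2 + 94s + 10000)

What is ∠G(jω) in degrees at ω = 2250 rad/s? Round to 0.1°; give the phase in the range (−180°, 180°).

-111.6°

At s = jω = j2250:
zero (s+1000): 1000 + j2250 → |·| = √(1000²+2250²) = √6062500 ≈ 2462.2, ∠ = arctan(2250/1000) ≈ 66.04°
quadratic: (j2250)² + 94·j2250 + 10000 = -5052500 + j211500 → |·| ≈ 5.0569e+06, ∠ ≈ 177.60°
∠G = 66.04° − 177.60° = -111.56°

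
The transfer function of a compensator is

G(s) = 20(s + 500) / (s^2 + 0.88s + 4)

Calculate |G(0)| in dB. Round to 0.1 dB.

G(0) = 20·500 / 4 = 2500
20 log₁₀(2500) ≈ 67.96 dB

68.0 dB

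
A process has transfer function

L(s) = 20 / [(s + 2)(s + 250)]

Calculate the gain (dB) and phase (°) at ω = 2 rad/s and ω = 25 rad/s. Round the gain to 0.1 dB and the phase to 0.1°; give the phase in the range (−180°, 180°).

At s = jω = j2:
pole (s+2): 2 + j2 → |·| = √(2²+2²) = √8 ≈ 2.8284, ∠ = arctan(2/2) ≈ 45.00°
pole (s+250): 250 + j2 → |·| = √(250²+2²) = √62504 ≈ 250.01, ∠ = arctan(2/250) ≈ 0.46°
|L| = 20 / 707.13 ≈ 0.028283
Gain = 20 log₁₀(0.028283) ≈ -30.97 dB
∠L = 0.00° − 45.46° = -45.46°

At s = jω = j25:
pole (s+2): 2 + j25 → |·| = √(2²+25²) = √629 ≈ 25.08, ∠ = arctan(25/2) ≈ 85.43°
pole (s+250): 250 + j25 → |·| = √(250²+25²) = √63125 ≈ 251.25, ∠ = arctan(25/250) ≈ 5.71°
|L| = 20 / 6301.3 ≈ 0.0031739
Gain = 20 log₁₀(0.0031739) ≈ -49.97 dB
∠L = 0.00° − 91.14° = -91.14°

ω = 2: -31.0 dB, -45.5°; ω = 25: -50.0 dB, -91.1°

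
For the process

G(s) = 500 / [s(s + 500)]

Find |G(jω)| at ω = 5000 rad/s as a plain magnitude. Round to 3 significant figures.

1.99e-05

At s = jω = j5000:
pole (s+500): 500 + j5000 → |·| = √(500²+5000²) = √25250000 ≈ 5024.9, ∠ = arctan(5000/500) ≈ 84.29°
pole at origin: |s| = 5000, ∠ = 90.00° (in denominator)
|G| = 500 / 2.5124e+07 ≈ 1.9901e-05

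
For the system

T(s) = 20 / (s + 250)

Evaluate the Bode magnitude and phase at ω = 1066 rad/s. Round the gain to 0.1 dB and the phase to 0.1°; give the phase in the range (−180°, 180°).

-34.8 dB, -76.8°

Substitute s = j1066:
Numerator: 20 = 20 + j0
Denominator: (j1066) + 250 = 250 + j1066
|N| = √(20² + 0²) ≈ 20, ∠N ≈ 0.00°
|D| = √(250² + 1066²) ≈ 1094.9, ∠D ≈ 76.80°
|T| = 20 / 1094.9 ≈ 0.018267
Gain = 20 log₁₀(0.018267) ≈ -34.77 dB
∠T = 0.00° − 76.80° = -76.80°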